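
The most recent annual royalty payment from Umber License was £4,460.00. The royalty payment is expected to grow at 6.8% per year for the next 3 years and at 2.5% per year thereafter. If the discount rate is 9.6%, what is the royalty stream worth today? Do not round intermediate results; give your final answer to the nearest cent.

D_1 = 4763.28000
D_2 = 5087.18304
D_3 = 5433.11149
Terminal value at year 3: TV = D_3×(1+g_2)/(r−g_2) = 5568.93927/0.071 = 78435.76442
P_0 = D_1/(1+r)^1 + D_2/(1+r)^2 + D_3/(1+r)^3 + TV/(1+r)^3
    = 4346.05839 + 4235.02771 + 4126.83357 + 59577.52684 = 72285.44651

£72285.45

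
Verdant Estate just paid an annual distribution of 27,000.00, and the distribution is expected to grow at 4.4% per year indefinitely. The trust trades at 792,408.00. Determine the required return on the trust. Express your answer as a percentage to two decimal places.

D₁ = 27,000.00 × 1.044 = 28,188.0000
P = D₁/(r − g) ⇒ r = D₁/P + g = 28,188.0000/792,408.00 + 0.044 = 0.035573 + 0.044 = 0.079573

7.96%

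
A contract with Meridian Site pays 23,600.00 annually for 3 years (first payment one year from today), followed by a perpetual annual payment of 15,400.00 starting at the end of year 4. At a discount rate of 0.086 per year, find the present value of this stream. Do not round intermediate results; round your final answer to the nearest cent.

199975.25

PV of 3-year annuity: 23,600.00 × [1 − (1+0.086)^−3] / 0.086 = 60167.00361
Perpetuity value at year 3: 15,400.00 / 0.086 = 179069.76744
PV of perpetuity: 179069.76744 / (1+0.086)^3 = 139808.24814
Total PV = 60167.00361 + 139808.24814 = 199975.25175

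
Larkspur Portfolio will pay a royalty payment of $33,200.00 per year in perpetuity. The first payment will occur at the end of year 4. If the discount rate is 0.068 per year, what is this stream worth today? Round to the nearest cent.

Value at end of year 3: C / r = $33,200.00 / 0.068 = $488,235.2941
Discount to today: PV = $488,235.2941 / (1 + 0.068)^3 = $488,235.2941 / 1.218186 = $400,788.65

$400788.65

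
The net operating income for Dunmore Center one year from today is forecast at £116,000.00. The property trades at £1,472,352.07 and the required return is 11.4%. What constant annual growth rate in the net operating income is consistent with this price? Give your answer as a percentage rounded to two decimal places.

3.52%

P = D₁/(r−g) ⇒ g = r − D₁/P = 0.114 − £116,000.00/£1,472,352.07 = 0.035214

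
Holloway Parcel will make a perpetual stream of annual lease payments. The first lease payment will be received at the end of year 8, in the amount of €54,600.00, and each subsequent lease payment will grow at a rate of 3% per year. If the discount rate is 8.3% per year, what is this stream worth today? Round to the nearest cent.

€589545.84

Value at end of year 7: C₁ / (r − g) = €54,600.00 / (0.083 − 0.03) = €1,030,188.6792
Discount to today: PV = €1,030,188.6792 / (1 + 0.083)^7 = €1,030,188.6792 / 1.747428 = €589,545.84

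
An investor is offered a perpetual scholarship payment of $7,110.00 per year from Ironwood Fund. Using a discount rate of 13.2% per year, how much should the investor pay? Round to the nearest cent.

Level perpetuity: PV = C / r = $7,110.00 / 0.132 = $53,863.64

$53863.64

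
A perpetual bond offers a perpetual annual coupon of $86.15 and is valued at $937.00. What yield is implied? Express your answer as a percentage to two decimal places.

9.19%

P = C/r ⇒ r = C/P = $86.15/$937.00 = 0.091942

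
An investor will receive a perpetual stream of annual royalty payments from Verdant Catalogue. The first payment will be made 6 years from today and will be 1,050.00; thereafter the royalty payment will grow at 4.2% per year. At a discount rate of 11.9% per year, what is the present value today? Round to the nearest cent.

Value at end of year 5: C₁ / (r − g) = 1,050.00 / (0.119 − 0.042) = 13,636.3636
Discount to today: PV = 13,636.3636 / (1 + 0.119)^5 = 13,636.3636 / 1.754488 = 7,772.27

7772.27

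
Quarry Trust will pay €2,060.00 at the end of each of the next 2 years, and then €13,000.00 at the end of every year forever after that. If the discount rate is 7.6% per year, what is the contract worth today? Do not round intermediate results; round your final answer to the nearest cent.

PV of 2-year annuity: €2,060.00 × [1 − (1+0.076)^−2] / 0.076 = 3693.77151
Perpetuity value at year 2: €13,000.00 / 0.076 = 171052.63158
PV of perpetuity: 171052.63158 / (1+0.076)^2 = 147742.42304
Total PV = 3693.77151 + 147742.42304 = 151436.19455

€151436.19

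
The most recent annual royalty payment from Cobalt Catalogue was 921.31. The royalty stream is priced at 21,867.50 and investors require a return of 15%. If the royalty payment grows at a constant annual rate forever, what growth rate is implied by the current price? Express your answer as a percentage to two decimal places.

10.35%

P = D₀(1+g)/(r−g) ⇒ P(r−g) = D₀(1+g) ⇒ g(P+D₀) = P·r − D₀
g = (P·r − D₀)/(P + D₀) = (21,867.50×0.15 − 921.31) / (21,867.50 + 921.31) = 0.103508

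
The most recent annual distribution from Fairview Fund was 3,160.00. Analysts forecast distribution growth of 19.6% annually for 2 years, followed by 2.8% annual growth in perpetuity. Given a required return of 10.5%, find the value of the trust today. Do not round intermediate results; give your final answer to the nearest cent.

D_1 = 3779.36000
D_2 = 4520.11456
Terminal value at year 2: TV = D_2×(1+g_2)/(r−g_2) = 4646.67777/0.077 = 60346.46452
P_0 = D_1/(1+r)^1 + D_2/(1+r)^2 + TV/(1+r)^2
    = 3420.23529 + 3701.90173 + 49422.79193 = 56544.92895

56544.93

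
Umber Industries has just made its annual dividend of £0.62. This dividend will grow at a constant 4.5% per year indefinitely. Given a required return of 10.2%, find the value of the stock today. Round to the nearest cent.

£11.37

D₁ = D₀ × (1 + g) = £0.62 × 1.045 = £0.6479
Growing perpetuity: P = D₁ / (r − g) = £0.6479 / (0.102 − 0.045) = £11.37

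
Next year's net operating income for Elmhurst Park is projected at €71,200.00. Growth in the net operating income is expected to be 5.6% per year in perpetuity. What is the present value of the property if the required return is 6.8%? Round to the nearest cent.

Growing perpetuity: P = D₁ / (r − g) = €71,200.0000 / (0.068 − 0.056) = €5,933,333.33

€5933333.33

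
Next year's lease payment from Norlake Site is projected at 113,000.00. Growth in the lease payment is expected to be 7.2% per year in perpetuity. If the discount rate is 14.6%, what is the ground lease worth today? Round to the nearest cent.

Growing perpetuity: P = D₁ / (r − g) = 113,000.0000 / (0.146 − 0.072) = 1,527,027.03

1527027.03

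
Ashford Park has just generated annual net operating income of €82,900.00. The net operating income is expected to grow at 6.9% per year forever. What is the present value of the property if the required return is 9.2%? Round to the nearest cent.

€3853047.83

D₁ = D₀ × (1 + g) = €82,900.00 × 1.069 = €88,620.1000
Growing perpetuity: P = D₁ / (r − g) = €88,620.1000 / (0.092 − 0.069) = €3,853,047.83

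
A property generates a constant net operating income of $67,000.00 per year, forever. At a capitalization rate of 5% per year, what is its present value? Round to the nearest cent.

$1340000.00

Level perpetuity: PV = C / r = $67,000.00 / 0.05 = $1,340,000.00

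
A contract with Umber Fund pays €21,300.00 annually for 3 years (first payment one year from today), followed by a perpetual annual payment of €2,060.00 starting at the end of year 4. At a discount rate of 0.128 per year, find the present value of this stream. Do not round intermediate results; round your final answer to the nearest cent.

PV of 3-year annuity: €21,300.00 × [1 − (1+0.128)^−3] / 0.128 = 50463.83696
Perpetuity value at year 3: €2,060.00 / 0.128 = 16093.75000
PV of perpetuity: 16093.75000 / (1+0.128)^3 = 11213.20990
Total PV = 50463.83696 + 11213.20990 = 61677.04686

€61677.05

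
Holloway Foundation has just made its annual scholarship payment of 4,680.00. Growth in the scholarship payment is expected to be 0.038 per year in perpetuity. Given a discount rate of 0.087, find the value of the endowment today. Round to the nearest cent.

D₁ = D₀ × (1 + g) = 4,680.00 × 1.038 = 4,857.8400
Growing perpetuity: P = D₁ / (r − g) = 4,857.8400 / (0.087 − 0.038) = 99,139.59

99139.59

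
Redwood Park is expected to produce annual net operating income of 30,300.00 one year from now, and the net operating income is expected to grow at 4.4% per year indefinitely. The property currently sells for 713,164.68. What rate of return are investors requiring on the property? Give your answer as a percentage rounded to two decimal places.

P = D₁/(r − g) ⇒ r = D₁/P + g = 30,300.0000/713,164.68 + 0.044 = 0.042487 + 0.044 = 0.086487

8.65%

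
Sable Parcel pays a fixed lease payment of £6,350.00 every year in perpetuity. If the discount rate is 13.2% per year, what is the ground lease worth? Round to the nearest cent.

£48106.06

Level perpetuity: PV = C / r = £6,350.00 / 0.132 = £48,106.06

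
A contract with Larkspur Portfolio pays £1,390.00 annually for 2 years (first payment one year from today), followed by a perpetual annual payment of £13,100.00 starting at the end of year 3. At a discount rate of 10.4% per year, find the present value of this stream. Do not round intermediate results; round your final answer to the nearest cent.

£105746.97

PV of 2-year annuity: £1,390.00 × [1 − (1+0.104)^−2] / 0.104 = 2399.50903
Perpetuity value at year 2: £13,100.00 / 0.104 = 125961.53846
PV of perpetuity: 125961.53846 / (1+0.104)^2 = 103347.46054
Total PV = 2399.50903 + 103347.46054 = 105746.96957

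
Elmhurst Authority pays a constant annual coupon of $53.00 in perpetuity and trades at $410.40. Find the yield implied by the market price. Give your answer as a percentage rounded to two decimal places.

P = C/r ⇒ r = C/P = $53.00/$410.40 = 0.129142

12.91%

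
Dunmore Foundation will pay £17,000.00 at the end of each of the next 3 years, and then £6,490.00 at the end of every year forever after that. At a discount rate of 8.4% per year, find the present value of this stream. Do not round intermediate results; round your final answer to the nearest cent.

£104152.89

PV of 3-year annuity: £17,000.00 × [1 − (1+0.084)^−3] / 0.084 = 43496.35832
Perpetuity value at year 3: £6,490.00 / 0.084 = 77261.90476
PV of perpetuity: 77261.90476 / (1+0.084)^3 = 60656.53032
Total PV = 43496.35832 + 60656.53032 = 104152.88864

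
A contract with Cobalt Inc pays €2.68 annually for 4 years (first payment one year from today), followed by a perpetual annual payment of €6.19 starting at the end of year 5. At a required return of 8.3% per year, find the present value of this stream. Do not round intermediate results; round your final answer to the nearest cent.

PV of 4-year annuity: €2.68 × [1 − (1+0.083)^−4] / 0.083 = 8.81755
Perpetuity value at year 4: €6.19 / 0.083 = 74.57831
PV of perpetuity: 74.57831 / (1+0.083)^4 = 54.21241
Total PV = 8.81755 + 54.21241 = 63.02996

€63.03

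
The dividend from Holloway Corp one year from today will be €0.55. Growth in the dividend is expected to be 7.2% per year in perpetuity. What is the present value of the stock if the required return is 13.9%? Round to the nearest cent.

Growing perpetuity: P = D₁ / (r − g) = €0.5500 / (0.139 − 0.072) = €8.21

€8.21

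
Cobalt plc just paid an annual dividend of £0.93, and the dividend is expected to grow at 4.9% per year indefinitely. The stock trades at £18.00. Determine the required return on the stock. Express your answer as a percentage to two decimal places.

D₁ = £0.93 × 1.049 = £0.9756
P = D₁/(r − g) ⇒ r = D₁/P + g = £0.9756/£18.00 + 0.049 = 0.054198 + 0.049 = 0.103198

10.32%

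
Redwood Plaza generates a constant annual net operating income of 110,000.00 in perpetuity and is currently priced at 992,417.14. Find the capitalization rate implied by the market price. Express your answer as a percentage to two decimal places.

11.08%

P = C/r ⇒ r = C/P = 110,000.00/992,417.14 = 0.110840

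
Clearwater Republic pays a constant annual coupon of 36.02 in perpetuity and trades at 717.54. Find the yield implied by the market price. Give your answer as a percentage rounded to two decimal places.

P = C/r ⇒ r = C/P = 36.02/717.54 = 0.050199

5.02%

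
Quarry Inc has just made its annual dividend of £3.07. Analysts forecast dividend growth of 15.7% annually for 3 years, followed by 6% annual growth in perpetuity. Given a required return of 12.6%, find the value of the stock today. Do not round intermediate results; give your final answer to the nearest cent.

£63.22

D_1 = 3.55199
D_2 = 4.10965
D_3 = 4.75487
Terminal value at year 3: TV = D_3×(1+g_2)/(r−g_2) = 5.04016/0.066 = 76.36606
P_0 = D_1/(1+r)^1 + D_2/(1+r)^2 + D_3/(1+r)^3 + TV/(1+r)^3
    = 3.15452 + 3.24137 + 3.33061 + 53.49155 = 63.21805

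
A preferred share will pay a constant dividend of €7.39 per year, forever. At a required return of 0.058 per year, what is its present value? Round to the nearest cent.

Level perpetuity: PV = C / r = €7.39 / 0.058 = €127.41

€127.41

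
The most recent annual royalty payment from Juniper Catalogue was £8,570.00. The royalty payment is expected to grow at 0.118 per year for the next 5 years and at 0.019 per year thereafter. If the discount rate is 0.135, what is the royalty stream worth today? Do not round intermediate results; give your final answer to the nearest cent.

£110774.06

D_1 = 9581.26000
D_2 = 10711.84868
D_3 = 11975.84682
D_4 = 13388.99675
D_5 = 14968.89837
Terminal value at year 5: TV = D_5×(1+g_2)/(r−g_2) = 15253.30743/0.116 = 131494.02961
P_0 = D_1/(1+r)^1 + D_2/(1+r)^2 + D_3/(1+r)^3 + D_4/(1+r)^4 + D_5/(1+r)^5 + TV/(1+r)^5
    = 8441.63877 + 8315.20012 + 8190.65528 + 8067.97586 + 7947.13393 + 69811.46098 = 110774.06494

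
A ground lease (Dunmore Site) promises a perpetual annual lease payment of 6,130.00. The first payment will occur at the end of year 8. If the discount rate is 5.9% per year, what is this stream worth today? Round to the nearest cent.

Value at end of year 7: C / r = 6,130.00 / 0.059 = 103,898.3051
Discount to today: PV = 103,898.3051 / (1 + 0.059)^7 = 103,898.3051 / 1.493729 = 69,556.34

69556.34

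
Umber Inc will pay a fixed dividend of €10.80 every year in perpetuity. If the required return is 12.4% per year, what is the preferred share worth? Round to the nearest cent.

€87.10

Level perpetuity: PV = C / r = €10.80 / 0.124 = €87.10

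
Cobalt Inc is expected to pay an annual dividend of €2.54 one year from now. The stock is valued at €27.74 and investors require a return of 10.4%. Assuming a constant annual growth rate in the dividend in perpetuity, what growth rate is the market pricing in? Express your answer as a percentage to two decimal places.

1.24%

P = D₁/(r−g) ⇒ g = r − D₁/P = 0.104 − €2.54/€27.74 = 0.012435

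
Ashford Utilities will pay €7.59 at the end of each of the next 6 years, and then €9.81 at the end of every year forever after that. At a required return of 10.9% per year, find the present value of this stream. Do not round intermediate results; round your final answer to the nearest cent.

€80.58

PV of 6-year annuity: €7.59 × [1 − (1+0.109)^−6] / 0.109 = 32.20250
Perpetuity value at year 6: €9.81 / 0.109 = 90.00000
PV of perpetuity: 90.00000 / (1+0.109)^6 = 48.37859
Total PV = 32.20250 + 48.37859 = 80.58109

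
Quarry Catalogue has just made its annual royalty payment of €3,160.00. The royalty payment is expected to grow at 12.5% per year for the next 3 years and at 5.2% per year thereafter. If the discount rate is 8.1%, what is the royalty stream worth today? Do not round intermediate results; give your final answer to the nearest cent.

D_1 = 3555.00000
D_2 = 3999.37500
D_3 = 4499.29688
Terminal value at year 3: TV = D_3×(1+g_2)/(r−g_2) = 4733.26031/0.029 = 163215.87284
P_0 = D_1/(1+r)^1 + D_2/(1+r)^2 + D_3/(1+r)^3 + TV/(1+r)^3
    = 3288.62165 + 3422.47859 + 3561.78391 + 129206.78196 = 139479.66611

€139479.67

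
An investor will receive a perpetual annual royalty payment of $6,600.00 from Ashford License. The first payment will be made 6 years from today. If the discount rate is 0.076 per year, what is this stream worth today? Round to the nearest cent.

Value at end of year 5: C / r = $6,600.00 / 0.076 = $86,842.1053
Discount to today: PV = $86,842.1053 / (1 + 0.076)^5 = $86,842.1053 / 1.442319 = $60,210.05

$60210.05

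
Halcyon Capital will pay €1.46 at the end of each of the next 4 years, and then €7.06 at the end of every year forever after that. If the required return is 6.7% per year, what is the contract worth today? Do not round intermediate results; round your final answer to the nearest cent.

PV of 4-year annuity: €1.46 × [1 − (1+0.067)^−4] / 0.067 = 4.97901
Perpetuity value at year 4: €7.06 / 0.067 = 105.37313
PV of perpetuity: 105.37313 / (1+0.067)^4 = 81.29657
Total PV = 4.97901 + 81.29657 = 86.27558

€86.28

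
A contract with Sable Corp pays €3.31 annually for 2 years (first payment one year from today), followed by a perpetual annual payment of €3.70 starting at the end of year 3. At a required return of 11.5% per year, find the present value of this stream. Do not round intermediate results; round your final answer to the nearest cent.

PV of 2-year annuity: €3.31 × [1 − (1+0.115)^−2] / 0.115 = 5.63104
Perpetuity value at year 2: €3.70 / 0.115 = 32.17391
PV of perpetuity: 32.17391 / (1+0.115)^2 = 25.87940
Total PV = 5.63104 + 25.87940 = 31.51044

€31.51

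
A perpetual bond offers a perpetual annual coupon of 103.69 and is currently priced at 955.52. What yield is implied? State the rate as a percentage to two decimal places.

10.85%

P = C/r ⇒ r = C/P = 103.69/955.52 = 0.108517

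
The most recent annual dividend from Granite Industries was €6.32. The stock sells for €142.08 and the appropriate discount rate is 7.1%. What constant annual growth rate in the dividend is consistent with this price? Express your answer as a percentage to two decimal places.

P = D₀(1+g)/(r−g) ⇒ P(r−g) = D₀(1+g) ⇒ g(P+D₀) = P·r − D₀
g = (P·r − D₀)/(P + D₀) = (€142.08×0.071 − €6.32) / (€142.08 + €6.32) = 0.025389

2.54%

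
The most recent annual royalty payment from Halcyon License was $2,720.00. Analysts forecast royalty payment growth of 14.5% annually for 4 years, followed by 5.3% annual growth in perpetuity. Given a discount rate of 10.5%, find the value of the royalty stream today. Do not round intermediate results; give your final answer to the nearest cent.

D_1 = 3114.40000
D_2 = 3565.98800
D_3 = 4083.05626
D_4 = 4675.09942
Terminal value at year 4: TV = D_4×(1+g_2)/(r−g_2) = 4922.87969/0.052 = 94670.76321
P_0 = D_1/(1+r)^1 + D_2/(1+r)^2 + D_3/(1+r)^3 + D_4/(1+r)^4 + TV/(1+r)^4
    = 2818.46154 + 2920.48730 + 3026.20629 + 3135.75222 + 63498.98249 = 75399.88984

$75399.89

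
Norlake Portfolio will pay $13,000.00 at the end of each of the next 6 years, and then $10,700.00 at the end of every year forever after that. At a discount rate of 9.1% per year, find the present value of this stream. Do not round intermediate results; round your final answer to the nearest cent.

PV of 6-year annuity: $13,000.00 × [1 − (1+0.091)^−6] / 0.091 = 58143.48073
Perpetuity value at year 6: $10,700.00 / 0.091 = 117582.41758
PV of perpetuity: 117582.41758 / (1+0.091)^6 = 69725.86036
Total PV = 58143.48073 + 69725.86036 = 127869.34110

$127869.34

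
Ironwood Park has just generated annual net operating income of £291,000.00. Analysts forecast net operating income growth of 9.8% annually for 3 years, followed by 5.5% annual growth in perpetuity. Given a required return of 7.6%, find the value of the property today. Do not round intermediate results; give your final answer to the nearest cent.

£16443655.09

D_1 = 319518.00000
D_2 = 350830.76400
D_3 = 385212.17887
Terminal value at year 3: TV = D_3×(1+g_2)/(r−g_2) = 406398.84871/0.021 = 19352326.12905
P_0 = D_1/(1+r)^1 + D_2/(1+r)^2 + D_3/(1+r)^3 + TV/(1+r)^3
    = 296949.81413 + 303021.27873 + 309216.88108 + 15534467.12096 = 16443655.09489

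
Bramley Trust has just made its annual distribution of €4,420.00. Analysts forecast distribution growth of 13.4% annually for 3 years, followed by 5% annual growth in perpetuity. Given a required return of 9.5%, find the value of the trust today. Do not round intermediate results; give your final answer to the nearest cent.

€128777.38

D_1 = 5012.28000
D_2 = 5683.92552
D_3 = 6445.57154
Terminal value at year 3: TV = D_3×(1+g_2)/(r−g_2) = 6767.85012/0.045 = 150396.66926
P_0 = D_1/(1+r)^1 + D_2/(1+r)^2 + D_3/(1+r)^3 + TV/(1+r)^3
    = 4577.42466 + 4740.45622 + 4909.29439 + 114550.20237 = 128777.37764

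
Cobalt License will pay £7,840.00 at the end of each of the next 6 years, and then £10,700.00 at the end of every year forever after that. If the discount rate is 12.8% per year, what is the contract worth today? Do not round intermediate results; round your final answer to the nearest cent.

£72096.80

PV of 6-year annuity: £7,840.00 × [1 − (1+0.128)^−6] / 0.128 = 31516.12611
Perpetuity value at year 6: £10,700.00 / 0.128 = 83593.75000
PV of perpetuity: 83593.75000 / (1+0.128)^6 = 40580.66972
Total PV = 31516.12611 + 40580.66972 = 72096.79583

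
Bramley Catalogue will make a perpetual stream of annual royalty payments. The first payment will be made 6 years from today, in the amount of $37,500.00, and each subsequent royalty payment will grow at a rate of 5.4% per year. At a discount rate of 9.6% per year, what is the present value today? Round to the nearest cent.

$564584.83

Value at end of year 5: C₁ / (r − g) = $37,500.00 / (0.096 − 0.054) = $892,857.1429
Discount to today: PV = $892,857.1429 / (1 + 0.096)^5 = $892,857.1429 / 1.581440 = $564,584.83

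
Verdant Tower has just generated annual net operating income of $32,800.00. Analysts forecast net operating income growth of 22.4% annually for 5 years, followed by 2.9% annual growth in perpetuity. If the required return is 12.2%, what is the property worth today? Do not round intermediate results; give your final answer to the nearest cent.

D_1 = 40147.20000
D_2 = 49140.17280
D_3 = 60147.57151
D_4 = 73620.62752
D_5 = 90111.64809
Terminal value at year 5: TV = D_5×(1+g_2)/(r−g_2) = 92724.88588/0.093 = 997041.78371
P_0 = D_1/(1+r)^1 + D_2/(1+r)^2 + D_3/(1+r)^3 + D_4/(1+r)^4 + D_5/(1+r)^5 + TV/(1+r)^5
    = 35781.81818 + 39034.71074 + 42583.32081 + 46454.53179 + 50677.67105 + 560723.90870 = 775255.96128

$775255.96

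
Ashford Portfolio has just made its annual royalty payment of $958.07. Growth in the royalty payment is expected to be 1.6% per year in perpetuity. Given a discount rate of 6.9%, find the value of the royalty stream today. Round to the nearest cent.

D₁ = D₀ × (1 + g) = $958.07 × 1.016 = $973.3991
Growing perpetuity: P = D₁ / (r − g) = $973.3991 / (0.069 − 0.016) = $18,366.02

$18366.02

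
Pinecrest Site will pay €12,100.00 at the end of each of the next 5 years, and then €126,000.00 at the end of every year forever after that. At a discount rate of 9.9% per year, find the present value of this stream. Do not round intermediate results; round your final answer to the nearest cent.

€839851.37

PV of 5-year annuity: €12,100.00 × [1 − (1+0.099)^−5] / 0.099 = 45985.93921
Perpetuity value at year 5: €126,000.00 / 0.099 = 1272727.27273
PV of perpetuity: 1272727.27273 / (1+0.099)^5 = 793865.42638
Total PV = 45985.93921 + 793865.42638 = 839851.36559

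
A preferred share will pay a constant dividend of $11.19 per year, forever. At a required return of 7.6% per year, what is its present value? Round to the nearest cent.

$147.24

Level perpetuity: PV = C / r = $11.19 / 0.076 = $147.24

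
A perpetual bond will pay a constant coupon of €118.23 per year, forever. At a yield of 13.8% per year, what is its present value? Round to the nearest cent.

€856.74

Level perpetuity: PV = C / r = €118.23 / 0.138 = €856.74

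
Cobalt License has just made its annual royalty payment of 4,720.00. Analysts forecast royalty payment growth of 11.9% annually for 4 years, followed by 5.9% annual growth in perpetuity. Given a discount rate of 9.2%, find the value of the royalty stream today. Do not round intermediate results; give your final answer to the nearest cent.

187090.61

D_1 = 5281.68000
D_2 = 5910.19992
D_3 = 6613.51371
D_4 = 7400.52184
Terminal value at year 4: TV = D_4×(1+g_2)/(r−g_2) = 7837.15263/0.033 = 237489.47366
P_0 = D_1/(1+r)^1 + D_2/(1+r)^2 + D_3/(1+r)^3 + D_4/(1+r)^4 + TV/(1+r)^4
    = 4836.70330 + 4956.29211 + 5078.83780 + 5204.41346 + 167014.35917 = 187090.60584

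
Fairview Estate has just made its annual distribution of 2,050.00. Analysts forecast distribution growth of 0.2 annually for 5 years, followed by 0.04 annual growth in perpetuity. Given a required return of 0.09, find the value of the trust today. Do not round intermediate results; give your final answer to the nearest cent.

D_1 = 2460.00000
D_2 = 2952.00000
D_3 = 3542.40000
D_4 = 4250.88000
D_5 = 5101.05600
Terminal value at year 5: TV = D_5×(1+g_2)/(r−g_2) = 5305.09824/0.05 = 106101.96480
P_0 = D_1/(1+r)^1 + D_2/(1+r)^2 + D_3/(1+r)^3 + D_4/(1+r)^4 + D_5/(1+r)^5 + TV/(1+r)^5
    = 2256.88073 + 2484.63934 + 2735.38276 + 3011.43056 + 3315.33640 + 68958.99707 = 82762.66686

82762.67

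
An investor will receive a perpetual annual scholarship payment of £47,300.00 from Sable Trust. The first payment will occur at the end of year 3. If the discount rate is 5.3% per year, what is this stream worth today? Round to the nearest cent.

Value at end of year 2: C / r = £47,300.00 / 0.053 = £892,452.8302
Discount to today: PV = £892,452.8302 / (1 + 0.053)^2 = £892,452.8302 / 1.108809 = £804,875.17

£804875.17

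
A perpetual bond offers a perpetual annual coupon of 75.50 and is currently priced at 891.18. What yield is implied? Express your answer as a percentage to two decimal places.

8.47%

P = C/r ⇒ r = C/P = 75.50/891.18 = 0.084719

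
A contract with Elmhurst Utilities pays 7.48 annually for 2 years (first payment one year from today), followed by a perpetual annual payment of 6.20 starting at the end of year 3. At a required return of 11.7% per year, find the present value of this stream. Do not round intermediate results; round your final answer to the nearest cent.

55.16

PV of 2-year annuity: 7.48 × [1 − (1+0.117)^−2] / 0.117 = 12.69159
Perpetuity value at year 2: 6.20 / 0.117 = 52.99145
PV of perpetuity: 52.99145 / (1+0.117)^2 = 42.47168
Total PV = 12.69159 + 42.47168 = 55.16328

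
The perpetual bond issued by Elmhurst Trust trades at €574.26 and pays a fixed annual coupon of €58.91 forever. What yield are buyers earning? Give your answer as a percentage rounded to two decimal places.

P = C/r ⇒ r = C/P = €58.91/€574.26 = 0.102584

10.26%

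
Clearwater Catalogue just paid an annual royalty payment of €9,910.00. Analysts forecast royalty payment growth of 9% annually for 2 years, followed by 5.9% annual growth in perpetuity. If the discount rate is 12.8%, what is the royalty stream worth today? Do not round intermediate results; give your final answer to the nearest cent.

D_1 = 10801.90000
D_2 = 11774.07100
Terminal value at year 2: TV = D_2×(1+g_2)/(r−g_2) = 12468.74119/0.069 = 180706.39404
P_0 = D_1/(1+r)^1 + D_2/(1+r)^2 + TV/(1+r)^2
    = 9576.15248 + 9253.55160 + 142021.90066 = 160851.60474

€160851.60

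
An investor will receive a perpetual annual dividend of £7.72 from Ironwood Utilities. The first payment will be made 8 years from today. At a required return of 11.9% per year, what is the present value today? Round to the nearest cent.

Value at end of year 7: C / r = £7.72 / 0.119 = £64.8739
Discount to today: PV = £64.8739 / (1 + 0.119)^7 = £64.8739 / 2.196902 = £29.53

£29.53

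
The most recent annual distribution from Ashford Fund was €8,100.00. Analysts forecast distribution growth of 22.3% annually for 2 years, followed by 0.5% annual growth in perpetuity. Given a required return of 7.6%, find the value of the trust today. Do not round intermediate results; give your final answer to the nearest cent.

€167793.50

D_1 = 9906.30000
D_2 = 12115.40490
Terminal value at year 2: TV = D_2×(1+g_2)/(r−g_2) = 12175.98192/0.071 = 171492.70316
P_0 = D_1/(1+r)^1 + D_2/(1+r)^2 + TV/(1+r)^2
    = 9206.59851 + 10464.37731 + 148122.52384 = 167793.49966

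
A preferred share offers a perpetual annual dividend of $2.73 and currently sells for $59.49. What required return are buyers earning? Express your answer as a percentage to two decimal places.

4.59%

P = C/r ⇒ r = C/P = $2.73/$59.49 = 0.045890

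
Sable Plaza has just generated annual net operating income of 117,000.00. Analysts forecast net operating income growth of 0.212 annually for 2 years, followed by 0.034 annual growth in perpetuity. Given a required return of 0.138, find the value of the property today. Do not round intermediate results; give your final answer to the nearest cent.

1576771.53

D_1 = 141804.00000
D_2 = 171866.44800
Terminal value at year 2: TV = D_2×(1+g_2)/(r−g_2) = 177709.90723/0.104 = 1708749.10800
P_0 = D_1/(1+r)^1 + D_2/(1+r)^2 + TV/(1+r)^2
    = 124608.08436 + 132710.89476 + 1319452.54987 = 1576771.52900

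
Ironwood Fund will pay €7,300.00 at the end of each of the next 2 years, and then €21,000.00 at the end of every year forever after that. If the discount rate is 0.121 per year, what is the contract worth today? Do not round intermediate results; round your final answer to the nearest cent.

PV of 2-year annuity: €7,300.00 × [1 − (1+0.121)^−2] / 0.121 = 12321.18003
Perpetuity value at year 2: €21,000.00 / 0.121 = 173553.71901
PV of perpetuity: 173553.71901 / (1+0.121)^2 = 138109.22850
Total PV = 12321.18003 + 138109.22850 = 150430.40853

€150430.41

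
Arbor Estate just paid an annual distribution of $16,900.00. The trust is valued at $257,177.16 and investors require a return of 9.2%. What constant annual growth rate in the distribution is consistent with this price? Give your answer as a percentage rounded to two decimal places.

2.47%

P = D₀(1+g)/(r−g) ⇒ P(r−g) = D₀(1+g) ⇒ g(P+D₀) = P·r − D₀
g = (P·r − D₀)/(P + D₀) = ($257,177.16×0.092 − $16,900.00) / ($257,177.16 + $16,900.00) = 0.024666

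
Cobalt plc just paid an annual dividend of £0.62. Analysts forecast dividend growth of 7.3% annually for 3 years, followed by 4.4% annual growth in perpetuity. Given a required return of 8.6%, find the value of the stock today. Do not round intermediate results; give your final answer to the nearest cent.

£16.68

D_1 = 0.66526
D_2 = 0.71382
D_3 = 0.76593
Terminal value at year 3: TV = D_3×(1+g_2)/(r−g_2) = 0.79963/0.042 = 19.03891
P_0 = D_1/(1+r)^1 + D_2/(1+r)^2 + D_3/(1+r)^3 + TV/(1+r)^3
    = 0.61258 + 0.60525 + 0.59800 + 14.86458 = 16.68040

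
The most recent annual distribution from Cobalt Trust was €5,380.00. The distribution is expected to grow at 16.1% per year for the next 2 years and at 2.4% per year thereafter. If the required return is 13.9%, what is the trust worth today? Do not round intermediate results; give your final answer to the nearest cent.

€60847.62

D_1 = 6246.18000
D_2 = 7251.81498
Terminal value at year 2: TV = D_2×(1+g_2)/(r−g_2) = 7425.85854/0.115 = 64572.68295
P_0 = D_1/(1+r)^1 + D_2/(1+r)^2 + TV/(1+r)^2
    = 5483.91572 + 5589.83858 + 49773.86703 = 60847.62133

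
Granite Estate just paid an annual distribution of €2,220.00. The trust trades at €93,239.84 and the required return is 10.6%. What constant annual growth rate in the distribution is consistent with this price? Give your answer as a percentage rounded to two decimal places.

8.03%

P = D₀(1+g)/(r−g) ⇒ P(r−g) = D₀(1+g) ⇒ g(P+D₀) = P·r − D₀
g = (P·r − D₀)/(P + D₀) = (€93,239.84×0.106 − €2,220.00) / (€93,239.84 + €2,220.00) = 0.080279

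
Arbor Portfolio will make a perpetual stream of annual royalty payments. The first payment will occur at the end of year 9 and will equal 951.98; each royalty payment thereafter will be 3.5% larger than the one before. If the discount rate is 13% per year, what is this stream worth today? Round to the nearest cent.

3769.44

Value at end of year 8: C₁ / (r − g) = 951.98 / (0.13 − 0.035) = 10,020.8421
Discount to today: PV = 10,020.8421 / (1 + 0.13)^8 = 10,020.8421 / 2.658444 = 3,769.44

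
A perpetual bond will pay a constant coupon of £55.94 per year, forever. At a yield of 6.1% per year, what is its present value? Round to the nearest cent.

Level perpetuity: PV = C / r = £55.94 / 0.061 = £917.05

£917.05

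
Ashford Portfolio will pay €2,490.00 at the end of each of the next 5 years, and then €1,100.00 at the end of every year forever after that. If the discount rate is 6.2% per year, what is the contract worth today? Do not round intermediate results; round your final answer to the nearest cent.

€23565.40

PV of 5-year annuity: €2,490.00 × [1 − (1+0.062)^−5] / 0.062 = 10431.96360
Perpetuity value at year 5: €1,100.00 / 0.062 = 17741.93548
PV of perpetuity: 17741.93548 / (1+0.062)^5 = 13133.43751
Total PV = 10431.96360 + 13133.43751 = 23565.40111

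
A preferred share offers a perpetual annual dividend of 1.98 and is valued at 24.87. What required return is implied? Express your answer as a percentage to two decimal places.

7.96%

P = C/r ⇒ r = C/P = 1.98/24.87 = 0.079614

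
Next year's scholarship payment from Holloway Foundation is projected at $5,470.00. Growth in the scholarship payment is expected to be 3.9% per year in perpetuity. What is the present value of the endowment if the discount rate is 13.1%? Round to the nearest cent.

Growing perpetuity: P = D₁ / (r − g) = $5,470.0000 / (0.131 − 0.039) = $59,456.52

$59456.52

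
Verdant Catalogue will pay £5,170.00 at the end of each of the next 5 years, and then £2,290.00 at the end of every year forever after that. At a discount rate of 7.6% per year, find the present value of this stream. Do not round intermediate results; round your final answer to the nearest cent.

£41752.84

PV of 5-year annuity: £5,170.00 × [1 − (1+0.076)^−5] / 0.076 = 20861.77676
Perpetuity value at year 5: £2,290.00 / 0.076 = 30131.57895
PV of perpetuity: 30131.57895 / (1+0.076)^5 = 20891.06274
Total PV = 20861.77676 + 20891.06274 = 41752.83950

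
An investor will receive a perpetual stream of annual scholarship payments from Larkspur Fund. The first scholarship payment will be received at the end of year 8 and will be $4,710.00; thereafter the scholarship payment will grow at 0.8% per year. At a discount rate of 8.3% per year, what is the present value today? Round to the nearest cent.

Value at end of year 7: C₁ / (r − g) = $4,710.00 / (0.083 − 0.008) = $62,800.0000
Discount to today: PV = $62,800.0000 / (1 + 0.083)^7 = $62,800.0000 / 1.747428 = $35,938.54

$35938.54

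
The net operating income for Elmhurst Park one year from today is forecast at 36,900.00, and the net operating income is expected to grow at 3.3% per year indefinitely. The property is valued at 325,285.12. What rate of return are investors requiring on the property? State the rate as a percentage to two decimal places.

P = D₁/(r − g) ⇒ r = D₁/P + g = 36,900.0000/325,285.12 + 0.033 = 0.113439 + 0.033 = 0.146439

14.64%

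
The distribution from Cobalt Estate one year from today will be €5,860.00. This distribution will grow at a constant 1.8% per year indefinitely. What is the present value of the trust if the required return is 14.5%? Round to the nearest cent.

€46141.73

Growing perpetuity: P = D₁ / (r − g) = €5,860.0000 / (0.145 − 0.018) = €46,141.73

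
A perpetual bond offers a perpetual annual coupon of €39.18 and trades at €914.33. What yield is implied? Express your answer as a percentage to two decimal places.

4.29%

P = C/r ⇒ r = C/P = €39.18/€914.33 = 0.042851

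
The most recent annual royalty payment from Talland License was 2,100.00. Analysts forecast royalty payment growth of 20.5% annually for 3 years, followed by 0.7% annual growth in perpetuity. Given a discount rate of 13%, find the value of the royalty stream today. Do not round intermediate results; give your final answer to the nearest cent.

28022.14

D_1 = 2530.50000
D_2 = 3049.25250
D_3 = 3674.34926
Terminal value at year 3: TV = D_3×(1+g_2)/(r−g_2) = 3700.06971/0.123 = 30081.86754
P_0 = D_1/(1+r)^1 + D_2/(1+r)^2 + D_3/(1+r)^3 + TV/(1+r)^3
    = 2239.38053 + 2388.01198 + 2546.50835 + 20848.24318 = 28022.14405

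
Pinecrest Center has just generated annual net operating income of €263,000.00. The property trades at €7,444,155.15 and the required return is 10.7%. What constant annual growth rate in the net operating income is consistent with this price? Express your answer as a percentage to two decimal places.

6.92%

P = D₀(1+g)/(r−g) ⇒ P(r−g) = D₀(1+g) ⇒ g(P+D₀) = P·r − D₀
g = (P·r − D₀)/(P + D₀) = (€7,444,155.15×0.107 − €263,000.00) / (€7,444,155.15 + €263,000.00) = 0.069225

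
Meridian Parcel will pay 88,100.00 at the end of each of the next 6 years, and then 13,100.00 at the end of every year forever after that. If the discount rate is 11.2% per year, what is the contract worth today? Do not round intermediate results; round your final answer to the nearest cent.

PV of 6-year annuity: 88,100.00 × [1 − (1+0.112)^−6] / 0.112 = 370572.81920
Perpetuity value at year 6: 13,100.00 / 0.112 = 116964.28571
PV of perpetuity: 116964.28571 / (1+0.112)^6 = 61862.08445
Total PV = 370572.81920 + 61862.08445 = 432434.90364

432434.90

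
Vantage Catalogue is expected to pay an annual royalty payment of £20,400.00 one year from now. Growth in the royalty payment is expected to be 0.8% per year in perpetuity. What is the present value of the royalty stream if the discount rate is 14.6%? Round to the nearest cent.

£147826.09

Growing perpetuity: P = D₁ / (r − g) = £20,400.0000 / (0.146 − 0.008) = £147,826.09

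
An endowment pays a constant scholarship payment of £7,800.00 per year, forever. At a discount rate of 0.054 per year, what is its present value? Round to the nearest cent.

£144444.44

Level perpetuity: PV = C / r = £7,800.00 / 0.054 = £144,444.44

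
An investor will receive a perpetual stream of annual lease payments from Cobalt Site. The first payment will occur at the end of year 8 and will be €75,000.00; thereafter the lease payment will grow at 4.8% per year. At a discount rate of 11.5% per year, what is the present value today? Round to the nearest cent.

€522471.24

Value at end of year 7: C₁ / (r − g) = €75,000.00 / (0.115 − 0.048) = €1,119,402.9851
Discount to today: PV = €1,119,402.9851 / (1 + 0.115)^7 = €1,119,402.9851 / 2.142516 = €522,471.24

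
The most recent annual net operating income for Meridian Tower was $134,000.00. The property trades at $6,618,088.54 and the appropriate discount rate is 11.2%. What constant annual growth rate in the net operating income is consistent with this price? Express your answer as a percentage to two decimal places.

P = D₀(1+g)/(r−g) ⇒ P(r−g) = D₀(1+g) ⇒ g(P+D₀) = P·r − D₀
g = (P·r − D₀)/(P + D₀) = ($6,618,088.54×0.112 − $134,000.00) / ($6,618,088.54 + $134,000.00) = 0.089932

8.99%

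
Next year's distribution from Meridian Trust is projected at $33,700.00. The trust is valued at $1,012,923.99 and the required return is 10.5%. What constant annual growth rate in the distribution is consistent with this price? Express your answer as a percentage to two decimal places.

P = D₁/(r−g) ⇒ g = r − D₁/P = 0.105 − $33,700.00/$1,012,923.99 = 0.071730

7.17%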